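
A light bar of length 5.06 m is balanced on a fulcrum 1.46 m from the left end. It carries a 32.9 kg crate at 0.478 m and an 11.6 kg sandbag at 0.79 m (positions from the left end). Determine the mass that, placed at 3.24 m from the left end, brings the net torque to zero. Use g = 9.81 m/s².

m ≈ 22.5 kg

About the fulcrum (at 1.46 m from the left end):
Crate: 32.9 × 9.81 = 322.7 N down at 0.478 m → arm 0.982 m, τ = 322.7 × 0.982 = 316.9 N·m counterclockwise.
Sandbag: 11.6 × 9.81 = 113.8 N down at 0.79 m → arm 0.67 m, τ = 113.8 × 0.67 = 76.25 N·m counterclockwise.
Net moment of known loads = 393.1 N·m counterclockwise.
An unknown mass m at 3.24 m has arm 1.78 m; its moment is m·g·1.78 clockwise.
Balancing moments: m × 9.81 × 1.78 = 393.1, giving m = 393.1 / (9.81 × 1.78) = 22.5 kg.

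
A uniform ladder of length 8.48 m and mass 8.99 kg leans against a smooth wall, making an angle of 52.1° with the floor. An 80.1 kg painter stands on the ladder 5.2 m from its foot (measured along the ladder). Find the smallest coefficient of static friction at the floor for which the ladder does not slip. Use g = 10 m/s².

Take moments about the foot of the ladder.
Ladder weight 8.99×10 = 89.9 N acts at 4.24 m along the ladder; its horizontal arm is 4.24·cos52.1° = 2.605 m → τ = 234.2 N·m clockwise.
Painter: 80.1×10 = 801 N at 5.2 m → arm 3.194 m → τ = 2558 N·m clockwise.
Wall normal N acts horizontally at the top; its moment arm is the height L sinθ = 8.48·sin52.1° = 6.691 m, counterclockwise.
Balancing moments: N × 6.691 = 2792, giving N = 417.3 N.
ΣFx = 0 ⇒ f = N_wall = 417.3 N. ΣFy = 0 ⇒ N_floor = 890.9 N.
μ_min = f / N_floor = 417.3 / 890.9 = 0.468.

μ_min ≈ 0.468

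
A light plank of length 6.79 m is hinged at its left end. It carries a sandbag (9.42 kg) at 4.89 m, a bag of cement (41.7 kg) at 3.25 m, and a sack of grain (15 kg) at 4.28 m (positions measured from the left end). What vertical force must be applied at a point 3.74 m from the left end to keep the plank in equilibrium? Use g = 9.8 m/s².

Choose the left end as the axis so the unknown pivot reaction has zero arm there.
Sandbag: 9.42 × 9.8 = 92.32 N down at 4.89 m → arm 4.89 m, τ = 92.32 × 4.89 = 451.4 N·m clockwise.
Bag of cement: 41.7 × 9.8 = 408.7 N down at 3.25 m → arm 3.25 m, τ = 408.7 × 3.25 = 1328 N·m clockwise.
Sack of grain: 15 × 9.8 = 147 N down at 4.28 m → arm 4.28 m, τ = 147 × 4.28 = 629.2 N·m clockwise.
Net moment of the loads = 2409 N·m clockwise.
The upward force F acts at a point 3.74 m from the left end, arm 3.74 m, giving F × 3.74 counterclockwise.
For rotational equilibrium, F × 3.74 = 2409, so F = 2409 / 3.74 = 644 N.

F ≈ 644 N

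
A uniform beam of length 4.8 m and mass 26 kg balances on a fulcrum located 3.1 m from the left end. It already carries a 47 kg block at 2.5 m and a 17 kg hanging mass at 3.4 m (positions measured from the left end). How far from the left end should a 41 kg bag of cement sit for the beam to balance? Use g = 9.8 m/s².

About the fulcrum (at 3.1 m from the left end):
Beam weight: 26 × 9.8 = 254.8 N down at 2.4 m → arm 0.7 m, τ = 254.8 × 0.7 = 178.4 N·m counterclockwise.
Block: 47 × 9.8 = 460.6 N down at 2.5 m → arm 0.6 m, τ = 460.6 × 0.6 = 276.4 N·m counterclockwise.
Hanging mass: 17 × 9.8 = 166.6 N down at 3.4 m → arm 0.3 m, τ = 166.6 × 0.3 = 49.98 N·m clockwise.
Net moment of existing loads = 404.8 N·m counterclockwise.
The bag of cement weighs 41 × 9.8 = 401.8 N and must supply an equal clockwise moment, so its lever arm about the fulcrum is 404.8 / 401.8 = 1.01 m.
That puts it at 3.1 + 1.01 = 4.11 m from the left end.

x ≈ 4.11 m from the left end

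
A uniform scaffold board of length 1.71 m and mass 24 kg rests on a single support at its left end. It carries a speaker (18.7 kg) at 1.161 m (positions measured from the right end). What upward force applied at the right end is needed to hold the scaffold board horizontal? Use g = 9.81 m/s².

F ≈ 177 N

Taking torques about the left end:
Beam weight: 24 × 9.81 = 235.4 N down at 0.855 m → arm 0.855 m, τ = 235.4 × 0.855 = 201.3 N·m clockwise.
Speaker: 18.7 × 9.81 = 183.4 N down at 1.161 m → arm 0.549 m, τ = 183.4 × 0.549 = 100.7 N·m clockwise.
Net moment of the loads = 302 N·m clockwise.
The upward force F acts at the right end, arm 1.71 m, giving F × 1.71 counterclockwise.
Balancing moments: F × 1.71 = 302, giving F = 302 / 1.71 = 177 N.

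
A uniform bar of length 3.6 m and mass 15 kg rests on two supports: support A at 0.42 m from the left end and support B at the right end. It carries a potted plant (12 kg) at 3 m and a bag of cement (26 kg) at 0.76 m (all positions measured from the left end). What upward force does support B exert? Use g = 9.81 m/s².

R_B ≈ 187 N

Choose support A as the axis so its reaction then has zero moment arm.
Beam weight: 15 × 9.81 = 147.2 N down at 1.8 m → arm 1.38 m, τ = 147.2 × 1.38 = 203.1 N·m clockwise.
Potted plant: 12 × 9.81 = 117.7 N down at 3 m → arm 2.58 m, τ = 117.7 × 2.58 = 303.7 N·m clockwise.
Bag of cement: 26 × 9.81 = 255.1 N down at 0.76 m → arm 0.34 m, τ = 255.1 × 0.34 = 86.73 N·m clockwise.
Net load moment about support A = 593.5 N·m clockwise.
Reaction R at support B is upward at 3.6 m, arm 3.18 m → moment R × 3.18 counterclockwise.
For rotational equilibrium, R × 3.18 = 593.5, so R = 187 N.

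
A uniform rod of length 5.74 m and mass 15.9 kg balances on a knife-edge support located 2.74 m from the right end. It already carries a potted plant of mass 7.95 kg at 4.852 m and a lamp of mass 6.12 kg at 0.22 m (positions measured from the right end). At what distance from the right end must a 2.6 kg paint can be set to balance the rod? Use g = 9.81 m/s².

x ≈ 1.42 m from the right end

Take moments about the knife-edge support (at 2.74 m from the right end).
Beam weight: 15.9 × 9.81 = 156 N down at 2.87 m → arm 0.13 m, τ = 156 × 0.13 = 20.28 N·m counterclockwise.
Potted plant: 7.95 × 9.81 = 77.99 N down at 4.852 m → arm 2.112 m, τ = 77.99 × 2.112 = 164.7 N·m counterclockwise.
Lamp: 6.12 × 9.81 = 60.04 N down at 0.22 m → arm 2.52 m, τ = 60.04 × 2.52 = 151.3 N·m clockwise.
Net moment of existing loads = 33.68 N·m counterclockwise.
The paint can weighs 2.6 × 9.81 = 25.51 N and must supply an equal clockwise moment, so its lever arm about the knife-edge support is 33.68 / 25.51 = 1.32 m.
That puts it at 2.74 − 1.32 = 1.42 m from the right end.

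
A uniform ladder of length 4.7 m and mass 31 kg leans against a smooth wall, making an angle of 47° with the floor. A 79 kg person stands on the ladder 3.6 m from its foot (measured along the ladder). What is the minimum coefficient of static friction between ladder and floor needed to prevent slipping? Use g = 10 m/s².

Sum moments about the foot of the ladder (the floor normal and friction both act there and drop out).
Ladder weight 31×10 = 310 N acts at 2.35 m along the ladder; its horizontal arm is 2.35·cos47° = 1.603 m → τ = 496.9 N·m clockwise.
Person: 79×10 = 790 N at 3.6 m → arm 2.455 m → τ = 1939 N·m clockwise.
Wall normal N acts horizontally at the top; its moment arm is the height L sinθ = 4.7·sin47° = 3.437 m, counterclockwise.
For rotational equilibrium, N × 3.437 = 2436, so N = 708.8 N.
ΣFx = 0 ⇒ f = N_wall = 708.8 N. ΣFy = 0 ⇒ N_floor = 1100 N.
μ_min = f / N_floor = 708.8 / 1100 = 0.644.

μ_min ≈ 0.644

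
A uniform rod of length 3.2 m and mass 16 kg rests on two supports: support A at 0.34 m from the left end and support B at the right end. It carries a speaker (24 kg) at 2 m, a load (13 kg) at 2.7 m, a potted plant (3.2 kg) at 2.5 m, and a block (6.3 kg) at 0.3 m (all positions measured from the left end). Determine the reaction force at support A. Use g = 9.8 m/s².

R_A ≈ 279 N

Choose support B as the axis so its reaction then has zero moment arm.
Beam weight: 16 × 9.8 = 156.8 N down at 1.6 m → arm 1.6 m, τ = 156.8 × 1.6 = 250.9 N·m counterclockwise.
Speaker: 24 × 9.8 = 235.2 N down at 2 m → arm 1.2 m, τ = 235.2 × 1.2 = 282.2 N·m counterclockwise.
Load: 13 × 9.8 = 127.4 N down at 2.7 m → arm 0.5 m, τ = 127.4 × 0.5 = 63.7 N·m counterclockwise.
Potted plant: 3.2 × 9.8 = 31.36 N down at 2.5 m → arm 0.7 m, τ = 31.36 × 0.7 = 21.95 N·m counterclockwise.
Block: 6.3 × 9.8 = 61.74 N down at 0.3 m → arm 2.9 m, τ = 61.74 × 2.9 = 179 N·m counterclockwise.
Net load moment about support B = 797.8 N·m counterclockwise.
Reaction R at support A is upward at 0.34 m, arm 2.86 m → moment R × 2.86 clockwise.
For rotational equilibrium, R × 2.86 = 797.8, so R = 279 N.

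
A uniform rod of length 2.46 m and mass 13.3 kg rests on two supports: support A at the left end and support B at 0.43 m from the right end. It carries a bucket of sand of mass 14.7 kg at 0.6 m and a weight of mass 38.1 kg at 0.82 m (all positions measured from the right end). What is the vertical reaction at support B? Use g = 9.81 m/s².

Take moments about support A.
Beam weight: 13.3 × 9.81 = 130.5 N down at 1.23 m → arm 1.23 m, τ = 130.5 × 1.23 = 160.5 N·m clockwise.
Bucket of sand: 14.7 × 9.81 = 144.2 N down at 0.6 m → arm 1.86 m, τ = 144.2 × 1.86 = 268.2 N·m clockwise.
Weight: 38.1 × 9.81 = 373.8 N down at 0.82 m → arm 1.64 m, τ = 373.8 × 1.64 = 613 N·m clockwise.
Net load moment about support A = 1042 N·m clockwise.
Reaction R at support B is upward at 0.43 m, arm 2.03 m → moment R × 2.03 counterclockwise.
Setting net torque to zero: R × 2.03 = 1042 → R = 513 N.

R_B ≈ 513 N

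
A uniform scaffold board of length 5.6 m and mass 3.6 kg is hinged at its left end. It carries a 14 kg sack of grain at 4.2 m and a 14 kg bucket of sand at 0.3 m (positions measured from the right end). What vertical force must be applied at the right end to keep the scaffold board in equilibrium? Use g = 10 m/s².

About the left end:
Beam weight: 3.6 × 10 = 36 N down at 2.8 m → arm 2.8 m, τ = 36 × 2.8 = 100.8 N·m clockwise.
Sack of grain: 14 × 10 = 140 N down at 4.2 m → arm 1.4 m, τ = 140 × 1.4 = 196 N·m clockwise.
Bucket of sand: 14 × 10 = 140 N down at 0.3 m → arm 5.3 m, τ = 140 × 5.3 = 742 N·m clockwise.
Net moment of the loads = 1039 N·m clockwise.
The upward force F acts at the right end, arm 5.6 m, giving F × 5.6 counterclockwise.
For rotational equilibrium, F × 5.6 = 1039, so F = 1039 / 5.6 = 186 N.

F ≈ 186 N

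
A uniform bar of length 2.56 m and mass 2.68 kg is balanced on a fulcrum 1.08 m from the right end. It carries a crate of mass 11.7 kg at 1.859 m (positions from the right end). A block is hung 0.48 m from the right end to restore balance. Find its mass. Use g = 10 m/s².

About the fulcrum (at 1.08 m from the right end):
Beam weight: 2.68 × 10 = 26.8 N down at 1.28 m → arm 0.2 m, τ = 26.8 × 0.2 = 5.36 N·m counterclockwise.
Crate: 11.7 × 10 = 117 N down at 1.859 m → arm 0.779 m, τ = 117 × 0.779 = 91.14 N·m counterclockwise.
Net moment of known loads = 96.5 N·m counterclockwise.
An unknown mass m at 0.48 m has arm 0.6 m; its moment is m·g·0.6 clockwise.
Στ = 0 ⇒ m × 10 × 0.6 = 96.5 ⇒ m = 96.5 / (10 × 0.6) = 16.1 kg.

m ≈ 16.1 kg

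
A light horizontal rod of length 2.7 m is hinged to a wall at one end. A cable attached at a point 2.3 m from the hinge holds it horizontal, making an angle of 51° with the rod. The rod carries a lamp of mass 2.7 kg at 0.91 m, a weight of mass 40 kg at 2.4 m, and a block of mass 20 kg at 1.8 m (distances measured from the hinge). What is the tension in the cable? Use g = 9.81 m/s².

T ≈ 738 N

About the hinge:
Lamp: 2.7 × 9.81 = 26.49 N down at 0.91 m → arm 0.91 m, τ = 26.49 × 0.91 = 24.11 N·m clockwise.
Weight: 40 × 9.81 = 392.4 N down at 2.4 m → arm 2.4 m, τ = 392.4 × 2.4 = 941.8 N·m clockwise.
Block: 20 × 9.81 = 196.2 N down at 1.8 m → arm 1.8 m, τ = 196.2 × 1.8 = 353.2 N·m clockwise.
Total clockwise load moment = 1319 N·m.
The cable tension T acts at 2.3 m; only its component perpendicular to the rod, T sinθ, produces torque. sin 51° = 0.7771.
Setting net torque to zero: T × 2.3 × 0.7771 = 1319 → T = 1319 / 1.787 = 738 N.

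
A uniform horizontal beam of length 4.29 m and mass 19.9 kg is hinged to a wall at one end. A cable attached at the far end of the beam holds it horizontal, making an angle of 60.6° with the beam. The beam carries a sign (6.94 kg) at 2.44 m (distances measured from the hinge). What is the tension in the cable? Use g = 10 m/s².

Choose the hinge as the axis so the unknown hinge reaction has zero arm there.
Beam weight: 19.9 × 10 = 199 N down at 2.145 m → arm 2.145 m, τ = 199 × 2.145 = 426.9 N·m clockwise.
Sign: 6.94 × 10 = 69.4 N down at 2.44 m → arm 2.44 m, τ = 69.4 × 2.44 = 169.3 N·m clockwise.
Total clockwise load moment = 596.2 N·m.
The cable tension T acts at 4.29 m; only its component perpendicular to the beam, T sinθ, produces torque. sin 60.6° = 0.8712.
Balancing moments: T × 4.29 × 0.8712 = 596.2, giving T = 596.2 / 3.737 = 160 N.

T ≈ 160 N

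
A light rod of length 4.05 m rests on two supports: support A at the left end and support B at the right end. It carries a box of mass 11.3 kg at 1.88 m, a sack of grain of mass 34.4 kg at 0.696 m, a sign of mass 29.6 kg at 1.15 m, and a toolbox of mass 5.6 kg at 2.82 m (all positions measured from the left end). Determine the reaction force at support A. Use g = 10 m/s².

Sum moments about support B (its reaction then has zero moment arm).
Box: 11.3 × 10 = 113 N down at 1.88 m → arm 2.17 m, τ = 113 × 2.17 = 245.2 N·m counterclockwise.
Sack of grain: 34.4 × 10 = 344 N down at 0.696 m → arm 3.354 m, τ = 344 × 3.354 = 1154 N·m counterclockwise.
Sign: 29.6 × 10 = 296 N down at 1.15 m → arm 2.9 m, τ = 296 × 2.9 = 858.4 N·m counterclockwise.
Toolbox: 5.6 × 10 = 56 N down at 2.82 m → arm 1.23 m, τ = 56 × 1.23 = 68.88 N·m counterclockwise.
Net load moment about support B = 2326 N·m counterclockwise.
Reaction R at support A is upward at 0 m, arm 4.05 m → moment R × 4.05 clockwise.
Balancing moments: R × 4.05 = 2326, giving R = 574 N.

R_A ≈ 574 N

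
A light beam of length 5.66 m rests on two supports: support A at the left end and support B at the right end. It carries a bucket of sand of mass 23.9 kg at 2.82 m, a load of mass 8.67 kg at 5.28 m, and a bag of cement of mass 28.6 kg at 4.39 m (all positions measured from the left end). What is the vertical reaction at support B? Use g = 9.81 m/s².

Sum moments about support A (its reaction then has zero moment arm).
Bucket of sand: 23.9 × 9.81 = 234.5 N down at 2.82 m → arm 2.82 m, τ = 234.5 × 2.82 = 661.3 N·m clockwise.
Load: 8.67 × 9.81 = 85.05 N down at 5.28 m → arm 5.28 m, τ = 85.05 × 5.28 = 449.1 N·m clockwise.
Bag of cement: 28.6 × 9.81 = 280.6 N down at 4.39 m → arm 4.39 m, τ = 280.6 × 4.39 = 1232 N·m clockwise.
Net load moment about support A = 2342 N·m clockwise.
Reaction R at support B is upward at 5.66 m, arm 5.66 m → moment R × 5.66 counterclockwise.
Στ = 0 ⇒ R × 5.66 = 2342 ⇒ R = 414 N.

R_B ≈ 414 N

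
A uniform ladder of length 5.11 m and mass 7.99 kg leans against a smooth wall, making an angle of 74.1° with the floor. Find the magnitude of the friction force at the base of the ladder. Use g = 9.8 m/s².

f ≈ 11.2 N

Take moments about the foot of the ladder.
Ladder weight 7.99×9.8 = 78.3 N acts at 2.555 m along the ladder; its horizontal arm is 2.555·cos74.1° = 0.7 m → τ = 54.81 N·m clockwise.
Wall normal N acts horizontally at the top; its moment arm is the height L sinθ = 5.11·sin74.1° = 4.914 m, counterclockwise.
Στ = 0 ⇒ N × 4.914 = 54.81 ⇒ N = 11.2 N.
ΣFx = 0: friction at the foot balances the wall's push, so f = N_wall = 11.2 N.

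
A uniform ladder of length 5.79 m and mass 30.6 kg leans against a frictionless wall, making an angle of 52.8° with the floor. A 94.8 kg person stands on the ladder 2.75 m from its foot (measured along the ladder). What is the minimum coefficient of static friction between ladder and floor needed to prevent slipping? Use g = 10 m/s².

Choose the foot of the ladder as the axis so the floor normal and friction both act there and drop out.
Ladder weight 30.6×10 = 306 N acts at 2.895 m along the ladder; its horizontal arm is 2.895·cos52.8° = 1.75 m → τ = 535.5 N·m clockwise.
Person: 94.8×10 = 948 N at 2.75 m → arm 1.663 m → τ = 1577 N·m clockwise.
Wall normal N acts horizontally at the top; its moment arm is the height L sinθ = 5.79·sin52.8° = 4.612 m, counterclockwise.
Setting net torque to zero: N × 4.612 = 2112 → N = 457.9 N.
ΣFx = 0 ⇒ f = N_wall = 457.9 N. ΣFy = 0 ⇒ N_floor = 1254 N.
μ_min = f / N_floor = 457.9 / 1254 = 0.365.

μ_min ≈ 0.365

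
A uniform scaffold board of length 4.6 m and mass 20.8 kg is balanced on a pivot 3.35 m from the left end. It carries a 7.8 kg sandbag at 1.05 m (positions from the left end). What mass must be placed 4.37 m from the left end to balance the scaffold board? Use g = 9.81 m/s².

m ≈ 39 kg

Sum moments about the pivot (at 3.35 m from the left end) (the support reaction has zero arm there).
Beam weight: 20.8 × 9.81 = 204 N down at 2.3 m → arm 1.05 m, τ = 204 × 1.05 = 214.2 N·m counterclockwise.
Sandbag: 7.8 × 9.81 = 76.52 N down at 1.05 m → arm 2.3 m, τ = 76.52 × 2.3 = 176 N·m counterclockwise.
Net moment of known loads = 390.2 N·m counterclockwise.
An unknown mass m at 4.37 m has arm 1.02 m; its moment is m·g·1.02 clockwise.
Setting net torque to zero: m × 9.81 × 1.02 = 390.2 → m = 390.2 / (9.81 × 1.02) = 39 kg.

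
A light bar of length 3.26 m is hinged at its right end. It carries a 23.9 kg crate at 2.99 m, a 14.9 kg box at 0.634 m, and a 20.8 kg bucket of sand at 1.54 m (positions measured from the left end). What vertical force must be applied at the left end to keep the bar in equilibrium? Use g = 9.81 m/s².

F ≈ 245 N

Take moments about the right end.
Crate: 23.9 × 9.81 = 234.5 N down at 2.99 m → arm 0.27 m, τ = 234.5 × 0.27 = 63.32 N·m counterclockwise.
Box: 14.9 × 9.81 = 146.2 N down at 0.634 m → arm 2.626 m, τ = 146.2 × 2.626 = 383.9 N·m counterclockwise.
Bucket of sand: 20.8 × 9.81 = 204 N down at 1.54 m → arm 1.72 m, τ = 204 × 1.72 = 350.9 N·m counterclockwise.
Net moment of the loads = 798.1 N·m counterclockwise.
The upward force F acts at the left end, arm 3.26 m, giving F × 3.26 clockwise.
For rotational equilibrium, F × 3.26 = 798.1, so F = 798.1 / 3.26 = 245 N.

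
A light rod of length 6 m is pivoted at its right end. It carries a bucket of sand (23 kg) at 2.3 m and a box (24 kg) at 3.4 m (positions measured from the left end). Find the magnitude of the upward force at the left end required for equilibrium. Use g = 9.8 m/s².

About the right end:
Bucket of sand: 23 × 9.8 = 225.4 N down at 2.3 m → arm 3.7 m, τ = 225.4 × 3.7 = 834 N·m counterclockwise.
Box: 24 × 9.8 = 235.2 N down at 3.4 m → arm 2.6 m, τ = 235.2 × 2.6 = 611.5 N·m counterclockwise.
Net moment of the loads = 1446 N·m counterclockwise.
The upward force F acts at the left end, arm 6 m, giving F × 6 clockwise.
Setting net torque to zero: F × 6 = 1446 → F = 1446 / 6 = 241 N.

F ≈ 241 N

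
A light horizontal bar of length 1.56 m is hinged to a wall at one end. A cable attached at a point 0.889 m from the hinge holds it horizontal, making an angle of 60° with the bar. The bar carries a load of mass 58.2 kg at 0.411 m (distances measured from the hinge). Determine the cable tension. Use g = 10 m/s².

T ≈ 311 N

Choose the hinge as the axis so the unknown hinge reaction has zero arm there.
Load: 58.2 × 10 = 582 N down at 0.411 m → arm 0.411 m, τ = 582 × 0.411 = 239.2 N·m clockwise.
Total clockwise load moment = 239.2 N·m.
The cable tension T acts at 0.889 m; only its component perpendicular to the bar, T sinθ, produces torque. sin 60° = 0.866.
Balancing moments: T × 0.889 × 0.866 = 239.2, giving T = 239.2 / 0.7699 = 311 N.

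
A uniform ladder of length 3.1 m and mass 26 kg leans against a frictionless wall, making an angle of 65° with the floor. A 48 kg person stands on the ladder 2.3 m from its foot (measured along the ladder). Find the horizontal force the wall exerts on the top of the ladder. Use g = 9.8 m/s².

N_wall ≈ 222 N

About the foot of the ladder:
Ladder weight 26×9.8 = 254.8 N acts at 1.55 m along the ladder; its horizontal arm is 1.55·cos65° = 0.6551 m → τ = 166.9 N·m clockwise.
Person: 48×9.8 = 470.4 N at 2.3 m → arm 0.972 m → τ = 457.2 N·m clockwise.
Wall normal N acts horizontally at the top; its moment arm is the height L sinθ = 3.1·sin65° = 2.81 m, counterclockwise.
Setting net torque to zero: N × 2.81 = 624.1 → N = 222 N.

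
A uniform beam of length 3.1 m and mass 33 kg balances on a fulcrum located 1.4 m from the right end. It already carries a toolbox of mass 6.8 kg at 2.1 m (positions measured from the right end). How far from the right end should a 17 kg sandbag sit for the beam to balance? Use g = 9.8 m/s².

x ≈ 0.829 m from the right end

Sum moments about the fulcrum (at 1.4 m from the right end) (the support reaction has zero arm there).
Beam weight: 33 × 9.8 = 323.4 N down at 1.55 m → arm 0.15 m, τ = 323.4 × 0.15 = 48.51 N·m counterclockwise.
Toolbox: 6.8 × 9.8 = 66.64 N down at 2.1 m → arm 0.7 m, τ = 66.64 × 0.7 = 46.65 N·m counterclockwise.
Net moment of existing loads = 95.16 N·m counterclockwise.
The sandbag weighs 17 × 9.8 = 166.6 N and must supply an equal clockwise moment, so its lever arm about the fulcrum is 95.16 / 166.6 = 0.571 m.
That puts it at 1.4 − 0.571 = 0.829 m from the right end.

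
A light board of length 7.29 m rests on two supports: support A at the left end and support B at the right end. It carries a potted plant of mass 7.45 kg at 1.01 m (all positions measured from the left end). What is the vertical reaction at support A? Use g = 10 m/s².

R_A ≈ 64.2 N

Take moments about support B.
Potted plant: 7.45 × 10 = 74.5 N down at 1.01 m → arm 6.28 m, τ = 74.5 × 6.28 = 467.9 N·m counterclockwise.
Net load moment about support B = 467.9 N·m counterclockwise.
Reaction R at support A is upward at 0 m, arm 7.29 m → moment R × 7.29 clockwise.
Balancing moments: R × 7.29 = 467.9, giving R = 64.2 N.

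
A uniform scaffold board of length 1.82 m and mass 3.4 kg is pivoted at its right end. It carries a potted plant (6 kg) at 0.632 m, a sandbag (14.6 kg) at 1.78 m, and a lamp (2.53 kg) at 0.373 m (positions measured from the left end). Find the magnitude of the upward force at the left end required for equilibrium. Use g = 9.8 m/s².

F ≈ 77.9 N

About the right end:
Beam weight: 3.4 × 9.8 = 33.32 N down at 0.91 m → arm 0.91 m, τ = 33.32 × 0.91 = 30.32 N·m counterclockwise.
Potted plant: 6 × 9.8 = 58.8 N down at 0.632 m → arm 1.188 m, τ = 58.8 × 1.188 = 69.85 N·m counterclockwise.
Sandbag: 14.6 × 9.8 = 143.1 N down at 1.78 m → arm 0.04 m, τ = 143.1 × 0.04 = 5.724 N·m counterclockwise.
Lamp: 2.53 × 9.8 = 24.79 N down at 0.373 m → arm 1.447 m, τ = 24.79 × 1.447 = 35.87 N·m counterclockwise.
Net moment of the loads = 141.8 N·m counterclockwise.
The upward force F acts at the left end, arm 1.82 m, giving F × 1.82 clockwise.
For rotational equilibrium, F × 1.82 = 141.8, so F = 141.8 / 1.82 = 77.9 N.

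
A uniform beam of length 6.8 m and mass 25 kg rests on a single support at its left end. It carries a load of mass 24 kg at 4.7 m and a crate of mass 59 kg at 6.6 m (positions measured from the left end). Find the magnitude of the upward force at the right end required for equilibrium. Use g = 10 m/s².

Take moments about the left end.
Beam weight: 25 × 10 = 250 N down at 3.4 m → arm 3.4 m, τ = 250 × 3.4 = 850 N·m clockwise.
Load: 24 × 10 = 240 N down at 4.7 m → arm 4.7 m, τ = 240 × 4.7 = 1128 N·m clockwise.
Crate: 59 × 10 = 590 N down at 6.6 m → arm 6.6 m, τ = 590 × 6.6 = 3894 N·m clockwise.
Net moment of the loads = 5872 N·m clockwise.
The upward force F acts at the right end, arm 6.8 m, giving F × 6.8 counterclockwise.
Setting net torque to zero: F × 6.8 = 5872 → F = 5872 / 6.8 = 864 N.

F ≈ 864 N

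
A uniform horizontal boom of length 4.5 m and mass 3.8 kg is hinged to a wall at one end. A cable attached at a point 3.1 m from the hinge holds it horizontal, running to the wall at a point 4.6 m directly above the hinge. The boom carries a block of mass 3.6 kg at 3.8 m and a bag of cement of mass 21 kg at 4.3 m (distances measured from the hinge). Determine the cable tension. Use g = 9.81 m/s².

Taking torques about the hinge:
Beam weight: 3.8 × 9.81 = 37.28 N down at 2.25 m → arm 2.25 m, τ = 37.28 × 2.25 = 83.88 N·m clockwise.
Block: 3.6 × 9.81 = 35.32 N down at 3.8 m → arm 3.8 m, τ = 35.32 × 3.8 = 134.2 N·m clockwise.
Bag of cement: 21 × 9.81 = 206 N down at 4.3 m → arm 4.3 m, τ = 206 × 4.3 = 885.8 N·m clockwise.
Total clockwise load moment = 1104 N·m.
The cable tension T acts at 3.1 m; only its component perpendicular to the boom, T sinθ, produces torque. sinθ = h/√(h²+d²) = 4.6/√(4.6²+3.1²) = 0.8293.
Setting net torque to zero: T × 3.1 × 0.8293 = 1104 → T = 1104 / 2.571 = 429 N.

T ≈ 429 N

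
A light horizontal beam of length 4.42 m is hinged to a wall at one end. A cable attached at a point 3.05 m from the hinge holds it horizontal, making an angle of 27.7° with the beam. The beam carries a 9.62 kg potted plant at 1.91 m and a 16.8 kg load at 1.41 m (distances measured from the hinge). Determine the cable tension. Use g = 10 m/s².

Sum moments about the hinge (the unknown hinge reaction has zero arm there).
Potted plant: 9.62 × 10 = 96.2 N down at 1.91 m → arm 1.91 m, τ = 96.2 × 1.91 = 183.7 N·m clockwise.
Load: 16.8 × 10 = 168 N down at 1.41 m → arm 1.41 m, τ = 168 × 1.41 = 236.9 N·m clockwise.
Total clockwise load moment = 420.6 N·m.
The cable tension T acts at 3.05 m; only its component perpendicular to the beam, T sinθ, produces torque. sin 27.7° = 0.4648.
Balancing moments: T × 3.05 × 0.4648 = 420.6, giving T = 420.6 / 1.418 = 297 N.

T ≈ 297 N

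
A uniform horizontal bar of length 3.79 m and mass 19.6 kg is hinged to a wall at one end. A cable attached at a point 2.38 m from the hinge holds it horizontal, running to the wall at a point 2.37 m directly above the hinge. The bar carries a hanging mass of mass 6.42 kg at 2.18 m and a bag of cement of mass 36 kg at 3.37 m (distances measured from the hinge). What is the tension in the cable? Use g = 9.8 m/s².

Taking torques about the hinge:
Beam weight: 19.6 × 9.8 = 192.1 N down at 1.895 m → arm 1.895 m, τ = 192.1 × 1.895 = 364 N·m clockwise.
Hanging mass: 6.42 × 9.8 = 62.92 N down at 2.18 m → arm 2.18 m, τ = 62.92 × 2.18 = 137.2 N·m clockwise.
Bag of cement: 36 × 9.8 = 352.8 N down at 3.37 m → arm 3.37 m, τ = 352.8 × 3.37 = 1189 N·m clockwise.
Total clockwise load moment = 1690 N·m.
The cable tension T acts at 2.38 m; only its component perpendicular to the bar, T sinθ, produces torque. sinθ = h/√(h²+d²) = 2.37/√(2.37²+2.38²) = 0.7056.
Στ = 0 ⇒ T × 2.38 × 0.7056 = 1690 ⇒ T = 1690 / 1.679 = 1010 N.

T ≈ 1010 N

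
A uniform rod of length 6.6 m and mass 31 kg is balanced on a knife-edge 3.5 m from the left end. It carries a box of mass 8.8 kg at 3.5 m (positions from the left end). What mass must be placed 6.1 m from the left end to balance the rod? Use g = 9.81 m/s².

m ≈ 2.38 kg

Taking torques about the knife-edge (at 3.5 m from the left end):
Beam weight: 31 × 9.81 = 304.1 N down at 3.3 m → arm 0.2 m, τ = 304.1 × 0.2 = 60.82 N·m counterclockwise.
Box: acts at the knife-edge, moment arm 0 → no torque.
Net moment of known loads = 60.82 N·m counterclockwise.
An unknown mass m at 6.1 m has arm 2.6 m; its moment is m·g·2.6 clockwise.
Balancing moments: m × 9.81 × 2.6 = 60.82, giving m = 60.82 / (9.81 × 2.6) = 2.38 kg.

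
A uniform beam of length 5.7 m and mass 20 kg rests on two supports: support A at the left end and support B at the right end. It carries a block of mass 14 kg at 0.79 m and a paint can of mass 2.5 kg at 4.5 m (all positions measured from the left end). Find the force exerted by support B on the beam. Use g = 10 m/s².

About support A:
Beam weight: 20 × 10 = 200 N down at 2.85 m → arm 2.85 m, τ = 200 × 2.85 = 570 N·m clockwise.
Block: 14 × 10 = 140 N down at 0.79 m → arm 0.79 m, τ = 140 × 0.79 = 110.6 N·m clockwise.
Paint can: 2.5 × 10 = 25 N down at 4.5 m → arm 4.5 m, τ = 25 × 4.5 = 112.5 N·m clockwise.
Net load moment about support A = 793.1 N·m clockwise.
Reaction R at support B is upward at 5.7 m, arm 5.7 m → moment R × 5.7 counterclockwise.
For rotational equilibrium, R × 5.7 = 793.1, so R = 139 N.

R_B ≈ 139 N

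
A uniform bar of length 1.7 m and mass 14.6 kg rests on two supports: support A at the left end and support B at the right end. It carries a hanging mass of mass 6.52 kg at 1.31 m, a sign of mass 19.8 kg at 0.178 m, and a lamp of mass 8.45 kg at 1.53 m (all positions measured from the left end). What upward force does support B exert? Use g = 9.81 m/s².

R_B ≈ 216 N

Take moments about support A.
Beam weight: 14.6 × 9.81 = 143.2 N down at 0.85 m → arm 0.85 m, τ = 143.2 × 0.85 = 121.7 N·m clockwise.
Hanging mass: 6.52 × 9.81 = 63.96 N down at 1.31 m → arm 1.31 m, τ = 63.96 × 1.31 = 83.79 N·m clockwise.
Sign: 19.8 × 9.81 = 194.2 N down at 0.178 m → arm 0.178 m, τ = 194.2 × 0.178 = 34.57 N·m clockwise.
Lamp: 8.45 × 9.81 = 82.89 N down at 1.53 m → arm 1.53 m, τ = 82.89 × 1.53 = 126.8 N·m clockwise.
Net load moment about support A = 366.9 N·m clockwise.
Reaction R at support B is upward at 1.7 m, arm 1.7 m → moment R × 1.7 counterclockwise.
For rotational equilibrium, R × 1.7 = 366.9, so R = 216 N.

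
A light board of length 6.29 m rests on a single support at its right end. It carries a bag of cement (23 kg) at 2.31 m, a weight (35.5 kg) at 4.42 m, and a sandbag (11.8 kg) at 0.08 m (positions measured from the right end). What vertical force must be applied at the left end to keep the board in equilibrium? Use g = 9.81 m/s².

F ≈ 329 N

Sum moments about the right end (the unknown pivot reaction has zero arm there).
Bag of cement: 23 × 9.81 = 225.6 N down at 2.31 m → arm 2.31 m, τ = 225.6 × 2.31 = 521.1 N·m counterclockwise.
Weight: 35.5 × 9.81 = 348.3 N down at 4.42 m → arm 4.42 m, τ = 348.3 × 4.42 = 1539 N·m counterclockwise.
Sandbag: 11.8 × 9.81 = 115.8 N down at 0.08 m → arm 0.08 m, τ = 115.8 × 0.08 = 9.264 N·m counterclockwise.
Net moment of the loads = 2069 N·m counterclockwise.
The upward force F acts at the left end, arm 6.29 m, giving F × 6.29 clockwise.
Στ = 0 ⇒ F × 6.29 = 2069 ⇒ F = 2069 / 6.29 = 329 N.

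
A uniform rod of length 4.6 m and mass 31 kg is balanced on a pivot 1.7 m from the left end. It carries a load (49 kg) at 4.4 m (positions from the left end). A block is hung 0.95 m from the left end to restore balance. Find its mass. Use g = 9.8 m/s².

Sum moments about the pivot (at 1.7 m from the left end) (the support reaction has zero arm there).
Beam weight: 31 × 9.8 = 303.8 N down at 2.3 m → arm 0.6 m, τ = 303.8 × 0.6 = 182.3 N·m clockwise.
Load: 49 × 9.8 = 480.2 N down at 4.4 m → arm 2.7 m, τ = 480.2 × 2.7 = 1297 N·m clockwise.
Net moment of known loads = 1479 N·m clockwise.
An unknown mass m at 0.95 m has arm 0.75 m; its moment is m·g·0.75 counterclockwise.
Στ = 0 ⇒ m × 9.8 × 0.75 = 1479 ⇒ m = 1479 / (9.8 × 0.75) = 201 kg.

m ≈ 201 kg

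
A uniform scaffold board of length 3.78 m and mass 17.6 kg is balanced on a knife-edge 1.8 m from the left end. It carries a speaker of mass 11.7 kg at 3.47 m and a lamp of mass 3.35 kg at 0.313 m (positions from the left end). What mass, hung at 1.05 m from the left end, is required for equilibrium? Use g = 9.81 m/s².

Take moments about the knife-edge (at 1.8 m from the left end).
Beam weight: 17.6 × 9.81 = 172.7 N down at 1.89 m → arm 0.09 m, τ = 172.7 × 0.09 = 15.54 N·m clockwise.
Speaker: 11.7 × 9.81 = 114.8 N down at 3.47 m → arm 1.67 m, τ = 114.8 × 1.67 = 191.7 N·m clockwise.
Lamp: 3.35 × 9.81 = 32.86 N down at 0.313 m → arm 1.487 m, τ = 32.86 × 1.487 = 48.86 N·m counterclockwise.
Net moment of known loads = 158.4 N·m clockwise.
An unknown mass m at 1.05 m has arm 0.75 m; its moment is m·g·0.75 counterclockwise.
For rotational equilibrium, m × 9.81 × 0.75 = 158.4, so m = 158.4 / (9.81 × 0.75) = 21.5 kg.

m ≈ 21.5 kg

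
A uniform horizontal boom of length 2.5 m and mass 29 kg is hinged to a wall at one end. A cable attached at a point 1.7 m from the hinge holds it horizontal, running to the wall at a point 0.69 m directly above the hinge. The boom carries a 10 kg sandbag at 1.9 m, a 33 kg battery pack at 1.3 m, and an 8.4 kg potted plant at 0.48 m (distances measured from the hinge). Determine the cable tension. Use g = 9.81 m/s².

T ≈ 1570 N

Taking torques about the hinge:
Beam weight: 29 × 9.81 = 284.5 N down at 1.25 m → arm 1.25 m, τ = 284.5 × 1.25 = 355.6 N·m clockwise.
Sandbag: 10 × 9.81 = 98.1 N down at 1.9 m → arm 1.9 m, τ = 98.1 × 1.9 = 186.4 N·m clockwise.
Battery pack: 33 × 9.81 = 323.7 N down at 1.3 m → arm 1.3 m, τ = 323.7 × 1.3 = 420.8 N·m clockwise.
Potted plant: 8.4 × 9.81 = 82.4 N down at 0.48 m → arm 0.48 m, τ = 82.4 × 0.48 = 39.55 N·m clockwise.
Total clockwise load moment = 1002 N·m.
The cable tension T acts at 1.7 m; only its component perpendicular to the boom, T sinθ, produces torque. sinθ = h/√(h²+d²) = 0.69/√(0.69²+1.7²) = 0.3761.
Balancing moments: T × 1.7 × 0.3761 = 1002, giving T = 1002 / 0.6394 = 1570 N.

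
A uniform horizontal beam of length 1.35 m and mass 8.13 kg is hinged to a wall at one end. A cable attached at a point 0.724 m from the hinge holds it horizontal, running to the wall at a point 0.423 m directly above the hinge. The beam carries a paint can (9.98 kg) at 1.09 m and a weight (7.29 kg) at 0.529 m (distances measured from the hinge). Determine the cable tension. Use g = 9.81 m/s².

T ≈ 543 N

Choose the hinge as the axis so the unknown hinge reaction has zero arm there.
Beam weight: 8.13 × 9.81 = 79.76 N down at 0.675 m → arm 0.675 m, τ = 79.76 × 0.675 = 53.84 N·m clockwise.
Paint can: 9.98 × 9.81 = 97.9 N down at 1.09 m → arm 1.09 m, τ = 97.9 × 1.09 = 106.7 N·m clockwise.
Weight: 7.29 × 9.81 = 71.51 N down at 0.529 m → arm 0.529 m, τ = 71.51 × 0.529 = 37.83 N·m clockwise.
Total clockwise load moment = 198.4 N·m.
The cable tension T acts at 0.724 m; only its component perpendicular to the beam, T sinθ, produces torque. sinθ = h/√(h²+d²) = 0.423/√(0.423²+0.724²) = 0.5045.
Balancing moments: T × 0.724 × 0.5045 = 198.4, giving T = 198.4 / 0.3653 = 543 N.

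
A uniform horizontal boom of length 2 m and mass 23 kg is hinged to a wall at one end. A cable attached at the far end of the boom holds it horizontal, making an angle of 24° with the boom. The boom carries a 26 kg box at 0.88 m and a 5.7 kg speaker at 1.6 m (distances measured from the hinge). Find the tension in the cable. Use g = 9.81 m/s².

Sum moments about the hinge (the unknown hinge reaction has zero arm there).
Beam weight: 23 × 9.81 = 225.6 N down at 1 m → arm 1 m, τ = 225.6 × 1 = 225.6 N·m clockwise.
Box: 26 × 9.81 = 255.1 N down at 0.88 m → arm 0.88 m, τ = 255.1 × 0.88 = 224.5 N·m clockwise.
Speaker: 5.7 × 9.81 = 55.92 N down at 1.6 m → arm 1.6 m, τ = 55.92 × 1.6 = 89.47 N·m clockwise.
Total clockwise load moment = 539.6 N·m.
The cable tension T acts at 2 m; only its component perpendicular to the boom, T sinθ, produces torque. sin 24° = 0.4067.
Στ = 0 ⇒ T × 2 × 0.4067 = 539.6 ⇒ T = 539.6 / 0.8134 = 663 N.

T ≈ 663 N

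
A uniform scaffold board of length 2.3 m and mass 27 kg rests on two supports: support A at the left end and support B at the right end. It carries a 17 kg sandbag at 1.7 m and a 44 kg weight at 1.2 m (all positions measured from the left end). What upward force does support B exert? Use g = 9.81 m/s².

Taking torques about support A:
Beam weight: 27 × 9.81 = 264.9 N down at 1.15 m → arm 1.15 m, τ = 264.9 × 1.15 = 304.6 N·m clockwise.
Sandbag: 17 × 9.81 = 166.8 N down at 1.7 m → arm 1.7 m, τ = 166.8 × 1.7 = 283.6 N·m clockwise.
Weight: 44 × 9.81 = 431.6 N down at 1.2 m → arm 1.2 m, τ = 431.6 × 1.2 = 517.9 N·m clockwise.
Net load moment about support A = 1106 N·m clockwise.
Reaction R at support B is upward at 2.3 m, arm 2.3 m → moment R × 2.3 counterclockwise.
Balancing moments: R × 2.3 = 1106, giving R = 481 N.

R_B ≈ 481 N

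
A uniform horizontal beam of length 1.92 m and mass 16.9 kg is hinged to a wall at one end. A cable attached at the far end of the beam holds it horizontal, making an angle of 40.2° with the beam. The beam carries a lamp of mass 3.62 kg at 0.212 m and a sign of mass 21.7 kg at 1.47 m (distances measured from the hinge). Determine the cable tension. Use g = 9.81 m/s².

T ≈ 387 N

Sum moments about the hinge (the unknown hinge reaction has zero arm there).
Beam weight: 16.9 × 9.81 = 165.8 N down at 0.96 m → arm 0.96 m, τ = 165.8 × 0.96 = 159.2 N·m clockwise.
Lamp: 3.62 × 9.81 = 35.51 N down at 0.212 m → arm 0.212 m, τ = 35.51 × 0.212 = 7.528 N·m clockwise.
Sign: 21.7 × 9.81 = 212.9 N down at 1.47 m → arm 1.47 m, τ = 212.9 × 1.47 = 313 N·m clockwise.
Total clockwise load moment = 479.7 N·m.
The cable tension T acts at 1.92 m; only its component perpendicular to the beam, T sinθ, produces torque. sin 40.2° = 0.6455.
Balancing moments: T × 1.92 × 0.6455 = 479.7, giving T = 479.7 / 1.239 = 387 N.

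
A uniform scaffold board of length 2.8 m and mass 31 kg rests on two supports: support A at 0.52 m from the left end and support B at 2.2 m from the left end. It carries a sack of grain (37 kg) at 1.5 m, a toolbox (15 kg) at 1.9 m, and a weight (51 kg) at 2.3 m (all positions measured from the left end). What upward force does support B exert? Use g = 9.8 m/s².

Take moments about support A.
Beam weight: 31 × 9.8 = 303.8 N down at 1.4 m → arm 0.88 m, τ = 303.8 × 0.88 = 267.3 N·m clockwise.
Sack of grain: 37 × 9.8 = 362.6 N down at 1.5 m → arm 0.98 m, τ = 362.6 × 0.98 = 355.3 N·m clockwise.
Toolbox: 15 × 9.8 = 147 N down at 1.9 m → arm 1.38 m, τ = 147 × 1.38 = 202.9 N·m clockwise.
Weight: 51 × 9.8 = 499.8 N down at 2.3 m → arm 1.78 m, τ = 499.8 × 1.78 = 889.6 N·m clockwise.
Net load moment about support A = 1715 N·m clockwise.
Reaction R at support B is upward at 2.2 m, arm 1.68 m → moment R × 1.68 counterclockwise.
Στ = 0 ⇒ R × 1.68 = 1715 ⇒ R = 1020 N.

R_B ≈ 1020 N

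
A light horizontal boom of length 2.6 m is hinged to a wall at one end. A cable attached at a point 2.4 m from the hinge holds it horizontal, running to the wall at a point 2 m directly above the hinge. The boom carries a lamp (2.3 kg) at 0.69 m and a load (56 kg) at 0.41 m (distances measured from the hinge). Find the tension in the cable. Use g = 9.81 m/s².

About the hinge:
Lamp: 2.3 × 9.81 = 22.56 N down at 0.69 m → arm 0.69 m, τ = 22.56 × 0.69 = 15.57 N·m clockwise.
Load: 56 × 9.81 = 549.4 N down at 0.41 m → arm 0.41 m, τ = 549.4 × 0.41 = 225.3 N·m clockwise.
Total clockwise load moment = 240.9 N·m.
The cable tension T acts at 2.4 m; only its component perpendicular to the boom, T sinθ, produces torque. sinθ = h/√(h²+d²) = 2/√(2²+2.4²) = 0.6402.
Balancing moments: T × 2.4 × 0.6402 = 240.9, giving T = 240.9 / 1.536 = 157 N.

T ≈ 157 N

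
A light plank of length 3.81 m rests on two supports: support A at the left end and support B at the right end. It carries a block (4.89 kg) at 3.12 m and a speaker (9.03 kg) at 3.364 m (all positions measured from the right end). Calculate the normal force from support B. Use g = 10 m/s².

About support A:
Block: 4.89 × 10 = 48.9 N down at 3.12 m → arm 0.69 m, τ = 48.9 × 0.69 = 33.74 N·m clockwise.
Speaker: 9.03 × 10 = 90.3 N down at 3.364 m → arm 0.446 m, τ = 90.3 × 0.446 = 40.27 N·m clockwise.
Net load moment about support A = 74.01 N·m clockwise.
Reaction R at support B is upward at 0 m, arm 3.81 m → moment R × 3.81 counterclockwise.
Balancing moments: R × 3.81 = 74.01, giving R = 19.4 N.

R_B ≈ 19.4 N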